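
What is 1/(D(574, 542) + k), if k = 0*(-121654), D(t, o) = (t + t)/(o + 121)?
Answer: 663/1148 ≈ 0.57753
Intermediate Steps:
D(t, o) = 2*t/(121 + o) (D(t, o) = (2*t)/(121 + o) = 2*t/(121 + o))
k = 0
1/(D(574, 542) + k) = 1/(2*574/(121 + 542) + 0) = 1/(2*574/663 + 0) = 1/(2*574*(1/663) + 0) = 1/(1148/663 + 0) = 1/(1148/663) = 663/1148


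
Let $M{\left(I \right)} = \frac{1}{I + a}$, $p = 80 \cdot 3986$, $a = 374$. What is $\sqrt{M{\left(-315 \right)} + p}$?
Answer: $\frac{\sqrt{1110021339}}{59} \approx 564.69$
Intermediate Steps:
$p = 318880$
$M{\left(I \right)} = \frac{1}{374 + I}$ ($M{\left(I \right)} = \frac{1}{I + 374} = \frac{1}{374 + I}$)
$\sqrt{M{\left(-315 \right)} + p} = \sqrt{\frac{1}{374 - 315} + 318880} = \sqrt{\frac{1}{59} + 318880} = \sqrt{\frac{18813921}{59}} = \frac{\sqrt{1110021339}}{59}$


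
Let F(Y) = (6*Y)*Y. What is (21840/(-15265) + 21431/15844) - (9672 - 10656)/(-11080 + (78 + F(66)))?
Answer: -4787334539/366028896044 ≈ -0.013079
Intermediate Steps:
F(Y) = 6*Y²
(21840/(-15265) + 21431/15844) - (9672 - 10656)/(-11080 + (78 + F(66))) = (21840/(-15265) + 21431/15844) - (9672 - 10656)/(-11080 + (78 + 6*66²)) = (21840*(-1/15265) + 21431*(1/15844)) - (-984)/(-11080 + (78 + 6*4356)) = (-4368/3053 + 21431/15844) - (-984)/(-11080 + (78 + 26136)) = -3777749/48371732 - (-984)/(-11080 + 26214) = -3777749/48371732 - (-984)/15134 = -3777749/48371732 - 1*(-492/7567) = -3777749/48371732 + 492/7567 = -4787334539/366028896044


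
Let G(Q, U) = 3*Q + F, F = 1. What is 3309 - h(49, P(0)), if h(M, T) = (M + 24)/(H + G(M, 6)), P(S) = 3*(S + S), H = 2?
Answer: 496277/150 ≈ 3308.5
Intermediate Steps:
P(S) = 6*S (P(S) = 3*(2*S) = 6*S)
G(Q, U) = 1 + 3*Q (G(Q, U) = 3*Q + 1 = 1 + 3*Q)
h(M, T) = (24 + M)/(3 + 3*M) (h(M, T) = (M + 24)/(2 + (1 + 3*M)) = (24 + M)/(3 + 3*M))
3309 - h(49, P(0)) = 3309 - (24 + 49)/(3*(1 + 49)) = 3309 - 73/(3*50) = 3309 - 1*73/150 = 3309 - 73/150 = 496277/150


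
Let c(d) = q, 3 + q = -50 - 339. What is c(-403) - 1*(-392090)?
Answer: 391698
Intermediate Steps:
q = -392 (q = -3 + (-50 - 339) = -3 - 389 = -392)
c(d) = -392
c(-403) - 1*(-392090) = -392 - 1*(-392090) = -392 + 392090 = 391698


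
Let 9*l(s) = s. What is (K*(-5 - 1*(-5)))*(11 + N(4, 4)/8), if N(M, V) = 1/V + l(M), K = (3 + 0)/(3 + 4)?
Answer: 0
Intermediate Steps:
K = 3/7 ≈ 0.42857
l(s) = s/9
N(M, V) = 1/V + M/9
(K*(-5 - 1*(-5)))*(11 + N(4, 4)/8) = (3*(-5 - 1*(-5))/7)*(11 + (1/4 + (⅑)*4)/8) = (3*(-5 + 5)/7)*(11 + (¼ + 4/9)*(⅛)) = ((3/7)*0)*(11 + (25/36)*(⅛)) = 0*(11 + 25/288) = 0*(3193/288) = 0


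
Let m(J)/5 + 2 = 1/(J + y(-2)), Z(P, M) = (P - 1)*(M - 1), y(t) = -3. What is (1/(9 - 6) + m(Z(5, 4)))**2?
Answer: 6724/81 ≈ 83.012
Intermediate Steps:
Z(P, M) = (-1 + M)*(-1 + P) (Z(P, M) = (-1 + P)*(-1 + M) = (-1 + M)*(-1 + P))
m(J) = -10 + 5/(-3 + J) (m(J) = -10 + 5/(J - 3) = -10 + 5/(-3 + J))
(1/(9 - 6) + m(Z(5, 4)))**2 = (1/(9 - 6) + 5*(7 - 2*(1 - 1*4 - 1*5 + 4*5))/(-3 + (1 - 1*4 - 1*5 + 4*5)))**2 = (1/3 + 5*(7 - 2*(1 - 4 - 5 + 20))/(-3 + (1 - 4 - 5 + 20)))**2 = (1/3 + 5*(7 - 2*12)/(-3 + 12))**2 = (1/3 + 5*(7 - 24)/9)**2 = (1/3 + 5*(1/9)*(-17))**2 = (1/3 - 85/9)**2 = (-82/9)**2 = 6724/81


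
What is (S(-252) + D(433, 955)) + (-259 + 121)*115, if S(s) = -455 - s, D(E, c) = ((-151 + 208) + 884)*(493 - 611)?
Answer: -127111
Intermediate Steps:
D(E, c) = -111038 (D(E, c) = (57 + 884)*(-118) = 941*(-118) = -111038)
(S(-252) + D(433, 955)) + (-259 + 121)*115 = ((-455 - 1*(-252)) - 111038) + (-259 + 121)*115 = ((-455 + 252) - 111038) - 138*115 = (-203 - 111038) - 15870 = -111241 - 15870 = -127111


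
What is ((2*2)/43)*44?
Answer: 176/43 ≈ 4.0930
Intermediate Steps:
((2*2)/43)*44 = (4*(1/43))*44 = (4/43)*44 = 176/43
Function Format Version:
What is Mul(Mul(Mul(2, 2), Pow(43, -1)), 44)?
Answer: Rational(176, 43) ≈ 4.0930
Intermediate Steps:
Mul(Mul(Mul(2, 2), Pow(43, -1)), 44) = Mul(Mul(4, Rational(1, 43)), 44) = Mul(Rational(4, 43), 44) = Rational(176, 43)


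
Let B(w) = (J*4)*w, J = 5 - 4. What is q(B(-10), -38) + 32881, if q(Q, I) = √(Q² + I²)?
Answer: 32881 + 2*√761 ≈ 32936.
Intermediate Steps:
J = 1
B(w) = 4*w (B(w) = (1*4)*w = 4*w)
q(Q, I) = √(I² + Q²)
q(B(-10), -38) + 32881 = √((-38)² + (4*(-10))²) + 32881 = √(1444 + (-40)²) + 32881 = √(1444 + 1600) + 32881 = √3044 + 32881 = 2*√761 + 32881 = 32881 + 2*√761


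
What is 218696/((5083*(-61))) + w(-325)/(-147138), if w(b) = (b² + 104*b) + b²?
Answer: -14533195233/7603674949 ≈ -1.9113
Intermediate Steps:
w(b) = 2*b² + 104*b
218696/((5083*(-61))) + w(-325)/(-147138) = 218696/((5083*(-61))) + (2*(-325)*(52 - 325))/(-147138) = 218696/(-310063) + (2*(-325)*(-273))*(-1/147138) = 218696*(-1/310063) + 177450*(-1/147138) = -218696/310063 - 29575/24523 = -14533195233/7603674949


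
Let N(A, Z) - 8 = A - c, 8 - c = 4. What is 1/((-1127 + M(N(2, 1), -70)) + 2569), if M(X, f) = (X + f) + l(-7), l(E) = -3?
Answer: 1/1375 ≈ 0.00072727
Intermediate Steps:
c = 4 (c = 8 - 1*4 = 8 - 4 = 4)
N(A, Z) = 4 + A (N(A, Z) = 8 + (A - 1*4) = 8 + (A - 4) = 8 + (-4 + A) = 4 + A)
M(X, f) = -3 + X + f (M(X, f) = (X + f) - 3 = -3 + X + f)
1/((-1127 + M(N(2, 1), -70)) + 2569) = 1/((-1127 + (-3 + (4 + 2) - 70)) + 2569) = 1/((-1127 + (-3 + 6 - 70)) + 2569) = 1/((-1127 - 67) + 2569) = 1/(-1194 + 2569) = 1/1375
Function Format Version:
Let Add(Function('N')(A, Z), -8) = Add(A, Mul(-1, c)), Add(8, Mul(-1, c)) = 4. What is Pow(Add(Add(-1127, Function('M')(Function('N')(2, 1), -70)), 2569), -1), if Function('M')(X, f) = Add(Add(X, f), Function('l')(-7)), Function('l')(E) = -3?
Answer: Rational(1, 1375) ≈ 0.00072727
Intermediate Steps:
c = 4 (c = Add(8, Mul(-1, 4)) = Add(8, -4) = 4)
Function('N')(A, Z) = Add(4, A) (Function('N')(A, Z) = Add(8, Add(A, Mul(-1, 4))) = Add(8, Add(A, -4)) = Add(8, Add(-4, A)) = Add(4, A))
Function('M')(X, f) = Add(-3, X, f) (Function('M')(X, f) = Add(Add(X, f), -3) = Add(-3, X, f))
Pow(Add(Add(-1127, Function('M')(Function('N')(2, 1), -70)), 2569), -1) = Pow(Add(Add(-1127, Add(-3, Add(4, 2), -70)), 2569), -1) = Pow(Add(Add(-1127, Add(-3, 6, -70)), 2569), -1) = Pow(Add(Add(-1127, -67), 2569), -1) = Pow(Add(-1194, 2569), -1) = Pow(1375, -1) = Rational(1, 1375)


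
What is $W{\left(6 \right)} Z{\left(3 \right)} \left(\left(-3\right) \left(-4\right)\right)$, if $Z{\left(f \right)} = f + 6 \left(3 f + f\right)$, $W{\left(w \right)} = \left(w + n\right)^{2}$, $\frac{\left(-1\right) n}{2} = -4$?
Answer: $176400$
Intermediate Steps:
$n = 8$ ($n = \left(-2\right) \left(-4\right) = 8$)
$W{\left(w \right)} = \left(8 + w\right)^{2}$ ($W{\left(w \right)} = \left(w + 8\right)^{2} = \left(8 + w\right)^{2}$)
$Z{\left(f \right)} = 25 f$ ($Z{\left(f \right)} = f + 6 \cdot 4 f = f + 24 f = 25 f$)
$W{\left(6 \right)} Z{\left(3 \right)} \left(\left(-3\right) \left(-4\right)\right) = \left(8 + 6\right)^{2} \cdot 25 \cdot 3 \left(\left(-3\right) \left(-4\right)\right) = 14^{2} \cdot 75 \cdot 12 = 196 \cdot 75 \cdot 12 = 14700 \cdot 12 = 176400$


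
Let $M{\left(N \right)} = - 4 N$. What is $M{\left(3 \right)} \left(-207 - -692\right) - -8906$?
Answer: $3086$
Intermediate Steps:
$M{\left(3 \right)} \left(-207 - -692\right) - -8906 = \left(-4\right) 3 \left(-207 - -692\right) - -8906 = - 12 \left(-207 + 692\right) + 8906 = \left(-12\right) 485 + 8906 = -5820 + 8906 = 3086$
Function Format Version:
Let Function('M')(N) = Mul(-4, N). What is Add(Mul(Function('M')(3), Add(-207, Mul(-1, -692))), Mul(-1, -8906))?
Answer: 3086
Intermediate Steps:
Add(Mul(Function('M')(3), Add(-207, Mul(-1, -692))), Mul(-1, -8906)) = Add(Mul(Mul(-4, 3), Add(-207, Mul(-1, -692))), Mul(-1, -8906)) = Add(Mul(-12, Add(-207, 692)), 8906) = Add(Mul(-12, 485), 8906) = Add(-5820, 8906) = 3086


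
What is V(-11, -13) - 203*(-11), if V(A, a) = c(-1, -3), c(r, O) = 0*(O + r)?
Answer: 2233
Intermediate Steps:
c(r, O) = 0
V(A, a) = 0
V(-11, -13) - 203*(-11) = 0 - 203*(-11) = 0 + 2233 = 2233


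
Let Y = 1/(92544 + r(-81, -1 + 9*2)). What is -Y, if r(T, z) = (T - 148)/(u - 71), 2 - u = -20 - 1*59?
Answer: -10/925211 ≈ -1.0808e-5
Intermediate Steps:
u = 81 (u = 2 - (-20 - 1*59) = 2 - (-20 - 59) = 2 - 1*(-79) = 2 + 79 = 81)
r(T, z) = -74/5 + T/10 (r(T, z) = (T - 148)/(81 - 71) = (-148 + T)/10 = (-148 + T)*(1/10) = -74/5 + T/10)
Y = 10/925211 (Y = 1/(92544 + (-74/5 + (1/10)*(-81))) = 1/(92544 + (-74/5 - 81/10)) = 1/(92544 - 229/10) = 1/(925211/10) = 10/925211 ≈ 1.0808e-5)
-Y = -1*10/925211 = -10/925211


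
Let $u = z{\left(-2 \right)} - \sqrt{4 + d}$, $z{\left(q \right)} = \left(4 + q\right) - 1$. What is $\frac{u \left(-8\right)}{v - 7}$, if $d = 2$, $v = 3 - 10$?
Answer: $\frac{4}{7} - \frac{4 \sqrt{6}}{7} \approx -0.82828$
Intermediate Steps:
$v = -7$ ($v = 3 - 10 = -7$)
$z{\left(q \right)} = 3 + q$
$u = 1 - \sqrt{6}$ ($u = \left(3 - 2\right) - \sqrt{4 + 2} = 1 - \sqrt{6} \approx -1.4495$)
$\frac{u \left(-8\right)}{v - 7} = \frac{\left(1 - \sqrt{6}\right) \left(-8\right)}{-7 - 7} = \frac{-8 + 8 \sqrt{6}}{-14} = \left(-8 + 8 \sqrt{6}\right) \left(- \frac{1}{14}\right) = \frac{4}{7} - \frac{4 \sqrt{6}}{7}$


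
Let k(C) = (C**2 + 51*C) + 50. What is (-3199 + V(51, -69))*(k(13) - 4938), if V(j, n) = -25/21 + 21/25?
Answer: 2270898968/175 ≈ 1.2977e+7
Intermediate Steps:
k(C) = 50 + C**2 + 51*C
V(j, n) = -184/525 (V(j, n) = -25*1/21 + 21*(1/25) = -25/21 + 21/25 = -184/525)
(-3199 + V(51, -69))*(k(13) - 4938) = (-3199 - 184/525)*((50 + 13**2 + 51*13) - 4938) = -1679659*((50 + 169 + 663) - 4938)/525 = -1679659*(882 - 4938)/525 = -1679659/525*(-4056) = 2270898968/175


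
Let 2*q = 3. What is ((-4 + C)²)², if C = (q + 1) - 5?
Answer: 28561/16 ≈ 1785.1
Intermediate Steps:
q = 3/2 (q = (½)*3 = 3/2 ≈ 1.5000)
C = -5/2 (C = (3/2 + 1) - 5 = 5/2 - 5 = -5/2 ≈ -2.5000)
((-4 + C)²)² = ((-4 - 5/2)²)² = ((-13/2)²)² = (169/4)² = 28561/16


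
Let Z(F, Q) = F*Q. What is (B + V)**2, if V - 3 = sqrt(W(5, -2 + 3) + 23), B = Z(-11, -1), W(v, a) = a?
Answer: 220 + 56*sqrt(6) ≈ 357.17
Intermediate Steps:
B = 11 (B = -11*(-1) = 11)
V = 3 + 2*sqrt(6) (V = 3 + sqrt((-2 + 3) + 23) = 3 + sqrt(1 + 23) = 3 + sqrt(24) = 3 + 2*sqrt(6) ≈ 7.8990)
(B + V)**2 = (11 + (3 + 2*sqrt(6)))**2 = (14 + 2*sqrt(6))**2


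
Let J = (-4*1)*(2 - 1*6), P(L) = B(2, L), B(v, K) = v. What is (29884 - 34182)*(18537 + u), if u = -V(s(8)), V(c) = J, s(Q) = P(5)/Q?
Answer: -79603258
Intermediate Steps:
P(L) = 2
s(Q) = 2/Q
J = 16 (J = -4*(2 - 6) = -4*(-4) = 16)
V(c) = 16
u = -16 (u = -1*16 = -16)
(29884 - 34182)*(18537 + u) = (29884 - 34182)*(18537 - 16) = -4298*18521 = -79603258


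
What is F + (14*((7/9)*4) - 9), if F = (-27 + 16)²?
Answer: 1400/9 ≈ 155.56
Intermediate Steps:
F = 121 (F = (-11)² = 121)
F + (14*((7/9)*4) - 9) = 121 + (14*((7/9)*4) - 9) = 121 + (14*(28/9) - 9) = 121 + (392/9 - 9) = 121 + 311/9 = 1400/9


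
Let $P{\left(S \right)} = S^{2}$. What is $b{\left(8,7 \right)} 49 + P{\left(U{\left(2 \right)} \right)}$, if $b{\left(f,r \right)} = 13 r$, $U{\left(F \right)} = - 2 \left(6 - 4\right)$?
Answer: $4475$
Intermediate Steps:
$U{\left(F \right)} = -4$ ($U{\left(F \right)} = \left(-2\right) 2 = -4$)
$b{\left(8,7 \right)} 49 + P{\left(U{\left(2 \right)} \right)} = 13 \cdot 7 \cdot 49 + \left(-4\right)^{2} = 91 \cdot 49 + 16 = 4459 + 16 = 4475$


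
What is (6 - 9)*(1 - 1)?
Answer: 0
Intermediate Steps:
(6 - 9)*(1 - 1) = -3*0 = 0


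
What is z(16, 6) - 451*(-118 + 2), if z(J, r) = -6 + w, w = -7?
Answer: 52303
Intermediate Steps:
z(J, r) = -13 (z(J, r) = -6 - 7 = -13)
z(16, 6) - 451*(-118 + 2) = -13 - 451*(-118 + 2) = -13 - 451*(-116) = -13 + 52316 = 52303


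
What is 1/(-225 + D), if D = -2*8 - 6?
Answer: -1/247 ≈ -0.0040486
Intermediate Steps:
D = -22 (D = -16 - 6 = -22)
1/(-225 + D) = 1/(-225 - 22) = 1/(-247) = -1/247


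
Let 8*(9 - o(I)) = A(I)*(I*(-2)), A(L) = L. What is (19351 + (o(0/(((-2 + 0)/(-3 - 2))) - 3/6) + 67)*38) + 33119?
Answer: 442883/8 ≈ 55360.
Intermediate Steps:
o(I) = 9 + I²/4 (o(I) = 9 - I*I*(-2)/8 = 9 - I*(-2*I)/8 = 9 - (-1)*I²/4 = 9 + I²/4)
(19351 + (o(0/(((-2 + 0)/(-3 - 2))) - 3/6) + 67)*38) + 33119 = (19351 + ((9 + (0/(((-2 + 0)/(-3 - 2))) - 3/6)²/4) + 67)*38) + 33119 = (19351 + ((9 + (0/((-2/(-5))) - 3*⅙)²/4) + 67)*38) + 33119 = (19351 + ((9 + (0/((-2*(-⅕))) - ½)²/4) + 67)*38) + 33119 = (19351 + ((9 + (0/(⅖) - ½)²/4) + 67)*38) + 33119 = (19351 + ((9 + (0*(5/2) - ½)²/4) + 67)*38) + 33119 = (19351 + ((9 + (0 - ½)²/4) + 67)*38) + 33119 = (19351 + ((9 + (-½)²/4) + 67)*38) + 33119 = (19351 + ((9 + (¼)*(¼)) + 67)*38) + 33119 = (19351 + ((9 + 1/16) + 67)*38) + 33119 = (19351 + (145/16 + 67)*38) + 33119 = (19351 + (1217/16)*38) + 33119 = (19351 + 23123/8) + 33119 = 177931/8 + 33119 = 442883/8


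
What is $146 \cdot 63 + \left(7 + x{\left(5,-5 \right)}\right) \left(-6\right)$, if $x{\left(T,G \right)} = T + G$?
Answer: $9156$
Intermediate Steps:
$x{\left(T,G \right)} = G + T$
$146 \cdot 63 + \left(7 + x{\left(5,-5 \right)}\right) \left(-6\right) = 146 \cdot 63 + \left(7 + \left(-5 + 5\right)\right) \left(-6\right) = 9198 + \left(7 + 0\right) \left(-6\right) = 9198 + 7 \left(-6\right) = 9198 - 42 = 9156$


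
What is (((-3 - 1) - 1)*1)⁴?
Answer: 625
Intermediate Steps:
(((-3 - 1) - 1)*1)⁴ = ((-4 - 1)*1)⁴ = (-5*1)⁴ = (-5)⁴ = 625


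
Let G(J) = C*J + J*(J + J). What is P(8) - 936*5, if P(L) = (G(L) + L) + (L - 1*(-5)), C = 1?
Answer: -4523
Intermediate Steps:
G(J) = J + 2*J**2 (G(J) = 1*J + J*(J + J) = J + J*(2*J) = J + 2*J**2)
P(L) = 5 + 2*L + L*(1 + 2*L) (P(L) = (L*(1 + 2*L) + L) + (L - 1*(-5)) = (L + L*(1 + 2*L)) + (L + 5) = (L + L*(1 + 2*L)) + (5 + L) = 5 + 2*L + L*(1 + 2*L))
P(8) - 936*5 = (5 + 2*8**2 + 3*8) - 936*5 = (5 + 2*64 + 24) - 24*195 = (5 + 128 + 24) - 4680 = 157 - 4680 = -4523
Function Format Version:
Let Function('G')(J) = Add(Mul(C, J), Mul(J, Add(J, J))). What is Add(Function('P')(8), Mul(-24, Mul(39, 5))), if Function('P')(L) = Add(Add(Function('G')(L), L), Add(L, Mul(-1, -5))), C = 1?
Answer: -4523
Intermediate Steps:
Function('G')(J) = Add(J, Mul(2, Pow(J, 2))) (Function('G')(J) = Add(Mul(1, J), Mul(J, Add(J, J))) = Add(J, Mul(J, Mul(2, J))) = Add(J, Mul(2, Pow(J, 2))))
Function('P')(L) = Add(5, Mul(2, L), Mul(L, Add(1, Mul(2, L)))) (Function('P')(L) = Add(Add(Mul(L, Add(1, Mul(2, L))), L), Add(L, Mul(-1, -5))) = Add(Add(L, Mul(L, Add(1, Mul(2, L)))), Add(L, 5)) = Add(Add(L, Mul(L, Add(1, Mul(2, L)))), Add(5, L)) = Add(5, Mul(2, L), Mul(L, Add(1, Mul(2, L)))))
Add(Function('P')(8), Mul(-24, Mul(39, 5))) = Add(Add(5, Mul(2, Pow(8, 2)), Mul(3, 8)), Mul(-24, Mul(39, 5))) = Add(Add(5, Mul(2, 64), 24), Mul(-24, 195)) = Add(Add(5, 128, 24), -4680) = Add(157, -4680) = -4523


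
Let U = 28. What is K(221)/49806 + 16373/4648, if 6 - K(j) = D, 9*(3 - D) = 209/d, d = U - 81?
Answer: 27784757513/7887477384 ≈ 3.5226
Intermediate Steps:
d = -53 (d = 28 - 81 = -53)
D = 1640/477 (D = 3 - 209/(9*(-53)) = 3 - 209*(-1)/(9*53) = 3 - 1/9*(-209/53) = 3 + 209/477 = 1640/477 ≈ 3.4382)
K(j) = 1222/477 (K(j) = 6 - 1*1640/477 = 6 - 1640/477 = 1222/477)
K(221)/49806 + 16373/4648 = (1222/477)/49806 + 16373/4648 = (1222/477)*(1/49806) + 16373*(1/4648) = 611/11878731 + 2339/664 = 27784757513/7887477384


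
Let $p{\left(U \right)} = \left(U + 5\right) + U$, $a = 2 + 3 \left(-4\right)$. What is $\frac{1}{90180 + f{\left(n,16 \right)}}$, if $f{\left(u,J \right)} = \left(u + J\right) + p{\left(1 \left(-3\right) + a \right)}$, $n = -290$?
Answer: $\frac{1}{89885} \approx 1.1125 \cdot 10^{-5}$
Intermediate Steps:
$a = -10$ ($a = 2 - 12 = -10$)
$p{\left(U \right)} = 5 + 2 U$ ($p{\left(U \right)} = \left(5 + U\right) + U = 5 + 2 U$)
$f{\left(u,J \right)} = -21 + J + u$ ($f{\left(u,J \right)} = \left(u + J\right) + \left(5 + 2 \left(1 \left(-3\right) - 10\right)\right) = \left(J + u\right) + \left(5 + 2 \left(-3 - 10\right)\right) = \left(J + u\right) + \left(5 + 2 \left(-13\right)\right) = \left(J + u\right) + \left(5 - 26\right) = \left(J + u\right) - 21 = -21 + J + u$)
$\frac{1}{90180 + f{\left(n,16 \right)}} = \frac{1}{90180 - 295} = \frac{1}{89885}$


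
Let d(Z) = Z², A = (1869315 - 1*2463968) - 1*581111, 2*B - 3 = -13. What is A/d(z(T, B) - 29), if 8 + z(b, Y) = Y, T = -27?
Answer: -293941/441 ≈ -666.53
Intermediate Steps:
B = -5 (B = 3/2 + (½)*(-13) = 3/2 - 13/2 = -5)
z(b, Y) = -8 + Y
A = -1175764 (A = (1869315 - 2463968) - 581111 = -594653 - 581111 = -1175764)
A/d(z(T, B) - 29) = -1175764/((-8 - 5) - 29)² = -1175764/(-13 - 29)² = -1175764/((-42)²) = -1175764/1764 = -1175764*1/1764 = -293941/441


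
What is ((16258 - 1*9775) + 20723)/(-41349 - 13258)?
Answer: -27206/54607 ≈ -0.49821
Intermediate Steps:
((16258 - 1*9775) + 20723)/(-41349 - 13258) = ((16258 - 9775) + 20723)/(-54607) = (6483 + 20723)*(-1/54607) = 27206*(-1/54607) = -27206/54607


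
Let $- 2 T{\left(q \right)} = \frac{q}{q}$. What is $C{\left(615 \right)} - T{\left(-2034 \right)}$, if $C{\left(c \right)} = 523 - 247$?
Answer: $\frac{553}{2} \approx 276.5$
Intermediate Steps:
$T{\left(q \right)} = - \frac{1}{2}$ ($T{\left(q \right)} = - \frac{q \frac{1}{q}}{2} = \left(- \frac{1}{2}\right) 1 = - \frac{1}{2}$)
$C{\left(c \right)} = 276$ ($C{\left(c \right)} = 523 - 247 = 276$)
$C{\left(615 \right)} - T{\left(-2034 \right)} = 276 - - \frac{1}{2} = 276 + \frac{1}{2} = \frac{553}{2}$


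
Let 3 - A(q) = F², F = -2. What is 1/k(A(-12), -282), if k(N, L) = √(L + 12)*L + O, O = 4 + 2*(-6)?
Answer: I/(2*(-4*I + 423*√30)) ≈ -3.7259e-7 + 0.00021581*I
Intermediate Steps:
O = -8 (O = 4 - 12 = -8)
A(q) = -1 (A(q) = 3 - 1*(-2)² = 3 - 1*4 = 3 - 4 = -1)
k(N, L) = -8 + L*√(12 + L) (k(N, L) = √(L + 12)*L - 8 = √(12 + L)*L - 8 = L*√(12 + L) - 8 = -8 + L*√(12 + L))
1/k(A(-12), -282) = 1/(-8 - 282*√(12 - 282)) = 1/(-8 - 846*I*√30)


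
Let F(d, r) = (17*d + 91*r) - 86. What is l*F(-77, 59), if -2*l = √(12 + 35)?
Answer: -1987*√47 ≈ -13622.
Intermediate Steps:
F(d, r) = -86 + 17*d + 91*r
l = -√47/2 (l = -√(12 + 35)/2 = -√47/2 ≈ -3.4278)
l*F(-77, 59) = (-√47/2)*(-86 + 17*(-77) + 91*59) = (-√47/2)*(-86 - 1309 + 5369) = -√47/2*3974 = -1987*√47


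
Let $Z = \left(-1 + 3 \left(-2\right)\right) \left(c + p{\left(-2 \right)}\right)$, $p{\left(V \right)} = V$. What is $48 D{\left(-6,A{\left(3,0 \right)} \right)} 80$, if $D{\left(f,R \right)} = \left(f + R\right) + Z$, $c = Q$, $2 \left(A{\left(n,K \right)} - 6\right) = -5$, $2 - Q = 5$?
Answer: $124800$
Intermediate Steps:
$Q = -3$ ($Q = 2 - 5 = -3$)
$A{\left(n,K \right)} = \frac{7}{2}$ ($A{\left(n,K \right)} = 6 + \frac{1}{2} \left(-5\right) = 6 - \frac{5}{2} = \frac{7}{2}$)
$c = -3$
$Z = 35$ ($Z = \left(-1 + 3 \left(-2\right)\right) \left(-3 - 2\right) = \left(-1 - 6\right) \left(-5\right) = \left(-7\right) \left(-5\right) = 35$)
$D{\left(f,R \right)} = 35 + R + f$ ($D{\left(f,R \right)} = \left(f + R\right) + 35 = \left(R + f\right) + 35 = 35 + R + f$)
$48 D{\left(-6,A{\left(3,0 \right)} \right)} 80 = 48 \left(35 + \frac{7}{2} - 6\right) 80 = 48 \cdot \frac{65}{2} \cdot 80 = 1560 \cdot 80 = 124800$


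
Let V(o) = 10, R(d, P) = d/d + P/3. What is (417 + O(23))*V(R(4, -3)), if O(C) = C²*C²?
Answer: 2802580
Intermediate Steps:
R(d, P) = 1 + P/3 (R(d, P) = 1 + P*(⅓) = 1 + P/3)
O(C) = C⁴
(417 + O(23))*V(R(4, -3)) = (417 + 23⁴)*10 = (417 + 279841)*10 = 280258*10 = 2802580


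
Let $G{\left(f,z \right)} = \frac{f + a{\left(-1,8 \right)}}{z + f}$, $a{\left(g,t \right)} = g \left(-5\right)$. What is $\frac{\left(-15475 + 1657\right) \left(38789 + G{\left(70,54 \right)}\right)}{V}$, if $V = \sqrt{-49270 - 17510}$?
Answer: $\frac{1582460719 i \sqrt{1855}}{32860} \approx 2.0741 \cdot 10^{6} i$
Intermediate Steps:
$a{\left(g,t \right)} = - 5 g$
$G{\left(f,z \right)} = \frac{5 + f}{f + z}$ ($G{\left(f,z \right)} = \frac{f - -5}{z + f} = \frac{f + 5}{f + z} = \frac{5 + f}{f + z}$)
$V = 6 i \sqrt{1855}$ ($V = \sqrt{-66780} = 6 i \sqrt{1855} \approx 258.42 i$)
$\frac{\left(-15475 + 1657\right) \left(38789 + G{\left(70,54 \right)}\right)}{V} = \frac{\left(-15475 + 1657\right) \left(38789 + \frac{5 + 70}{70 + 54}\right)}{6 i \sqrt{1855}} = - 13818 \left(38789 + \frac{1}{124} \cdot 75\right) \left(- \frac{i \sqrt{1855}}{11130}\right) = - 13818 \left(38789 + \frac{75}{124}\right) \left(- \frac{i \sqrt{1855}}{11130}\right) = \left(-13818\right) \frac{4809911}{124} \left(- \frac{i \sqrt{1855}}{11130}\right) = - \frac{33231675099 \left(- \frac{i \sqrt{1855}}{11130}\right)}{62} = \frac{1582460719 i \sqrt{1855}}{32860}$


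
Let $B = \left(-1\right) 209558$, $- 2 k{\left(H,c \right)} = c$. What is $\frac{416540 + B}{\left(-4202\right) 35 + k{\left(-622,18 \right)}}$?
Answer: $- \frac{206982}{147079} \approx -1.4073$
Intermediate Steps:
$k{\left(H,c \right)} = - \frac{c}{2}$
$B = -209558$
$\frac{416540 + B}{\left(-4202\right) 35 + k{\left(-622,18 \right)}} = \frac{416540 - 209558}{\left(-4202\right) 35 - 9} = \frac{206982}{-147070 - 9} = \frac{206982}{-147079} = 206982 \left(- \frac{1}{147079}\right) = - \frac{206982}{147079}$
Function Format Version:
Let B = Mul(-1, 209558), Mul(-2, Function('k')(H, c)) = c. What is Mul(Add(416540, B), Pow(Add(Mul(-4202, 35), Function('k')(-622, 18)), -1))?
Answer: Rational(-206982, 147079) ≈ -1.4073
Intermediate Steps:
Function('k')(H, c) = Mul(Rational(-1, 2), c)
B = -209558
Mul(Add(416540, B), Pow(Add(Mul(-4202, 35), Function('k')(-622, 18)), -1)) = Mul(Add(416540, -209558), Pow(Add(Mul(-4202, 35), Mul(Rational(-1, 2), 18)), -1)) = Mul(206982, Pow(Add(-147070, -9), -1)) = Mul(206982, Pow(-147079, -1)) = Mul(206982, Rational(-1, 147079)) = Rational(-206982, 147079)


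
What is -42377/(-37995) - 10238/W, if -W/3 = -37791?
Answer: 86576761/84462885 ≈ 1.0250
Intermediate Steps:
W = 113373 (W = -3*(-37791) = 113373)
-42377/(-37995) - 10238/W = -42377/(-37995) - 10238/113373 = -42377*(-1/37995) - 10238*1/113373 = 42377/37995 - 10238/113373 = 86576761/84462885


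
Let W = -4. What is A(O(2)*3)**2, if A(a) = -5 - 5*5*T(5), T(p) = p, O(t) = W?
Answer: 16900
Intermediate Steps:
O(t) = -4
A(a) = -130 (A(a) = -5 - 5*5*5 = -5 - 25*5 = -5 - 1*125 = -5 - 125 = -130)
A(O(2)*3)**2 = (-130)**2 = 16900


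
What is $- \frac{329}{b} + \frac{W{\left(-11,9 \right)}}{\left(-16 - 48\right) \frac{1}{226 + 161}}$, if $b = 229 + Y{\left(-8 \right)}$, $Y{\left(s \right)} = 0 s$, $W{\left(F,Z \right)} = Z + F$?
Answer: $\frac{78095}{7328} \approx 10.657$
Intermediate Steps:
$W{\left(F,Z \right)} = F + Z$
$Y{\left(s \right)} = 0$
$b = 229$ ($b = 229 + 0 = 229$)
$- \frac{329}{b} + \frac{W{\left(-11,9 \right)}}{\left(-16 - 48\right) \frac{1}{226 + 161}} = - \frac{329}{229} + \frac{-11 + 9}{\left(-16 - 48\right) \frac{1}{226 + 161}} = \left(-329\right) \frac{1}{229} - \frac{2}{\left(-64\right) \frac{1}{387}} = - \frac{329}{229} - \frac{2}{\left(-64\right) \frac{1}{387}} = - \frac{329}{229} - \frac{2}{- \frac{64}{387}} = - \frac{329}{229} - - \frac{387}{32} = - \frac{329}{229} + \frac{387}{32} = \frac{78095}{7328}$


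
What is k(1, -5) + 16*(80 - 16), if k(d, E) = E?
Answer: 1019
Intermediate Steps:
k(1, -5) + 16*(80 - 16) = -5 + 16*(80 - 16) = -5 + 16*64 = -5 + 1024 = 1019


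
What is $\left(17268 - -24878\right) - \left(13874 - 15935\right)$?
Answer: $44207$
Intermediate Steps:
$\left(17268 - -24878\right) - \left(13874 - 15935\right) = \left(17268 + 24878\right) - -2061 = 42146 + 2061 = 44207$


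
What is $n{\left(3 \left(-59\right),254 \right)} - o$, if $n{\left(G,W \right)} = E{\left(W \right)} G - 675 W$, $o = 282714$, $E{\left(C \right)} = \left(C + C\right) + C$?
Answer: $-589038$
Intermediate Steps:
$E{\left(C \right)} = 3 C$ ($E{\left(C \right)} = 2 C + C = 3 C$)
$n{\left(G,W \right)} = - 675 W + 3 G W$ ($n{\left(G,W \right)} = 3 W G - 675 W = 3 G W - 675 W = - 675 W + 3 G W$)
$n{\left(3 \left(-59\right),254 \right)} - o = 3 \cdot 254 \left(-225 + 3 \left(-59\right)\right) - 282714 = 3 \cdot 254 \left(-225 - 177\right) - 282714 = 3 \cdot 254 \left(-402\right) - 282714 = -306324 - 282714 = -589038$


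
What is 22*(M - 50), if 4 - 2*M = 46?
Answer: -1562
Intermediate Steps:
M = -21 (M = 2 - ½*46 = 2 - 23 = -21)
22*(M - 50) = 22*(-21 - 50) = 22*(-71) = -1562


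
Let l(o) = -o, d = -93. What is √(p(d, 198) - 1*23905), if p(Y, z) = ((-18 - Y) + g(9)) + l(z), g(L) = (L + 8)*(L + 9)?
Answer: I*√23722 ≈ 154.02*I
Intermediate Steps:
g(L) = (8 + L)*(9 + L)
p(Y, z) = 288 - Y - z (p(Y, z) = ((-18 - Y) + (72 + 9² + 17*9)) - z = ((-18 - Y) + (72 + 81 + 153)) - z = ((-18 - Y) + 306) - z = (288 - Y) - z = 288 - Y - z)
√(p(d, 198) - 1*23905) = √((288 - 1*(-93) - 1*198) - 1*23905) = √((288 + 93 - 198) - 23905) = √(183 - 23905) = √(-23722) = I*√23722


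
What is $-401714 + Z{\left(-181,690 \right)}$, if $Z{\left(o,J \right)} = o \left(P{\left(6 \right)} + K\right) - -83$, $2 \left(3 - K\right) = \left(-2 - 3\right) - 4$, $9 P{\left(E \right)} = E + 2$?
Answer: $- \frac{7256689}{18} \approx -4.0315 \cdot 10^{5}$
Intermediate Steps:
$P{\left(E \right)} = \frac{2}{9} + \frac{E}{9}$ ($P{\left(E \right)} = \frac{E + 2}{9} = \frac{2 + E}{9} = \frac{2}{9} + \frac{E}{9}$)
$K = \frac{15}{2}$ ($K = 3 - \frac{\left(-2 - 3\right) - 4}{2} = 3 - \frac{-5 - 4}{2} = 3 - - \frac{9}{2} = 3 + \frac{9}{2} = \frac{15}{2} \approx 7.5$)
$Z{\left(o,J \right)} = 83 + \frac{151 o}{18}$ ($Z{\left(o,J \right)} = o \left(\left(\frac{2}{9} + \frac{1}{9} \cdot 6\right) + \frac{15}{2}\right) - -83 = o \left(\left(\frac{2}{9} + \frac{2}{3}\right) + \frac{15}{2}\right) + 83 = o \left(\frac{8}{9} + \frac{15}{2}\right) + 83 = o \frac{151}{18} + 83 = \frac{151 o}{18} + 83 = 83 + \frac{151 o}{18}$)
$-401714 + Z{\left(-181,690 \right)} = -401714 + \left(83 + \frac{151}{18} \left(-181\right)\right) = -401714 + \left(83 - \frac{27331}{18}\right) = -401714 - \frac{25837}{18} = - \frac{7256689}{18}$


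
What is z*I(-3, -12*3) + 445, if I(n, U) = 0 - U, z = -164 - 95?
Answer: -8879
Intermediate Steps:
z = -259
I(n, U) = -U
z*I(-3, -12*3) + 445 = -(-259)*(-12*3) + 445 = -(-259)*(-36) + 445 = -259*36 + 445 = -9324 + 445 = -8879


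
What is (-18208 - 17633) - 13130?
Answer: -48971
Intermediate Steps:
(-18208 - 17633) - 13130 = -35841 - 13130 = -48971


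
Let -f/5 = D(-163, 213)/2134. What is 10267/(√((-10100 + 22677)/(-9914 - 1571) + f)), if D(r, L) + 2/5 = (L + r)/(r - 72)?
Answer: -10267*I*√362796303465652045/629897053 ≈ -9817.6*I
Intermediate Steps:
D(r, L) = -⅖ + (L + r)/(-72 + r) (D(r, L) = -⅖ + (L + r)/(r - 72) = -⅖ + (L + r)/(-72 + r))
f = 72/50149 (f = -5*(144 + 3*(-163) + 5*213)/(5*(-72 - 163))/2134 = -5*(⅕)*(144 - 489 + 1065)/(-235)/2134 = -5*(⅕)*(-1/235)*720/2134 = -(-144)/(47*2134) = -5*(-72/250745) = 72/50149 ≈ 0.0014357)
10267/(√((-10100 + 22677)/(-9914 - 1571) + f)) = 10267/(√((-10100 + 22677)/(-9914 - 1571) + 72/50149)) = 10267/(√(12577/(-11485) + 72/50149)) = 10267/(√(12577*(-1/11485) + 72/50149)) = 10267/(√(-12577/11485 + 72/50149)) = 10267/(√(-629897053/575961265)) = 10267/((I*√362796303465652045/575961265)) = 10267*(-I*√362796303465652045/629897053) = -10267*I*√362796303465652045/629897053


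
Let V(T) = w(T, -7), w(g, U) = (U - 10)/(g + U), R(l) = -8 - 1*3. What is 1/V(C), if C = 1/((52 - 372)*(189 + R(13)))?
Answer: 398721/968320 ≈ 0.41177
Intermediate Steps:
R(l) = -11 (R(l) = -8 - 3 = -11)
w(g, U) = (-10 + U)/(U + g)
C = -1/56960 (C = 1/((52 - 372)*(189 - 11)) = 1/(-320*178) = 1/(-56960) = -1/56960 ≈ -1.7556e-5)
V(T) = -17/(-7 + T) (V(T) = (-10 - 7)/(-7 + T) = -17/(-7 + T))
1/V(C) = 1/(-17/(-7 - 1/56960)) = 1/(-17/(-398721/56960)) = 1/(-17*(-56960/398721)) = 1/(968320/398721) = 398721/968320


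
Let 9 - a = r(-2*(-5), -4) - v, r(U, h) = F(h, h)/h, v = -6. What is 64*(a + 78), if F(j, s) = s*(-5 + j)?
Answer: 5760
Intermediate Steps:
r(U, h) = -5 + h (r(U, h) = (h*(-5 + h))/h = -5 + h)
a = 12 (a = 9 - ((-5 - 4) - 1*(-6)) = 9 - (-9 + 6) = 9 - 1*(-3) = 9 + 3 = 12)
64*(a + 78) = 64*(12 + 78) = 64*90 = 5760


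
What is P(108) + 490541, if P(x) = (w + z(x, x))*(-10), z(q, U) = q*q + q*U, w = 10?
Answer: 257161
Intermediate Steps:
z(q, U) = q**2 + U*q
P(x) = -100 - 20*x**2 (P(x) = (10 + x*(x + x))*(-10) = (10 + x*(2*x))*(-10) = (10 + 2*x**2)*(-10) = -100 - 20*x**2)
P(108) + 490541 = (-100 - 20*108**2) + 490541 = (-100 - 20*11664) + 490541 = (-100 - 233280) + 490541 = -233380 + 490541 = 257161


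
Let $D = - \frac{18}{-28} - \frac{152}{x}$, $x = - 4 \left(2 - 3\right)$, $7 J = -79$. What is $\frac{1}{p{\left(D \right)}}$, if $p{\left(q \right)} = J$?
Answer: $- \frac{7}{79} \approx -0.088608$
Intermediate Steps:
$J = - \frac{79}{7}$ ($J = \frac{1}{7} \left(-79\right) = - \frac{79}{7} \approx -11.286$)
$x = 4$ ($x = \left(-4\right) \left(-1\right) = 4$)
$D = - \frac{523}{14}$ ($D = - \frac{18}{-28} - \frac{152}{4} = \left(-18\right) \left(- \frac{1}{28}\right) - 38 = \frac{9}{14} - 38 = - \frac{523}{14} \approx -37.357$)
$p{\left(q \right)} = - \frac{79}{7}$
$\frac{1}{p{\left(D \right)}} = \frac{1}{- \frac{79}{7}} = - \frac{7}{79}$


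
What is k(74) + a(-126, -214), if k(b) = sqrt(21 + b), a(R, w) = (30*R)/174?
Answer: -630/29 + sqrt(95) ≈ -11.977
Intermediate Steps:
a(R, w) = 5*R/29 (a(R, w) = (30*R)*(1/174) = 5*R/29)
k(74) + a(-126, -214) = sqrt(21 + 74) + (5/29)*(-126) = sqrt(95) - 630/29 = -630/29 + sqrt(95)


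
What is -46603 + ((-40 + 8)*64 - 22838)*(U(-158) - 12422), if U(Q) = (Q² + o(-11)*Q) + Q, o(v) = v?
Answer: -351486695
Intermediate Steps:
U(Q) = Q² - 10*Q (U(Q) = (Q² - 11*Q) + Q = Q² - 10*Q)
-46603 + ((-40 + 8)*64 - 22838)*(U(-158) - 12422) = -46603 + ((-40 + 8)*64 - 22838)*(-158*(-10 - 158) - 12422) = -46603 + (-32*64 - 22838)*(-158*(-168) - 12422) = -46603 + (-2048 - 22838)*(26544 - 12422) = -46603 - 24886*14122 = -46603 - 351440092 = -351486695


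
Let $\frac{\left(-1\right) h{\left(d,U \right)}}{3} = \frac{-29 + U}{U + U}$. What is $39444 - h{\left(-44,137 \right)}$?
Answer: $\frac{5403990}{137} \approx 39445.0$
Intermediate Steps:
$h{\left(d,U \right)} = - \frac{3 \left(-29 + U\right)}{2 U}$ ($h{\left(d,U \right)} = - 3 \frac{-29 + U}{U + U} = - 3 \frac{-29 + U}{2 U} = - \frac{3 \left(-29 + U\right)}{2 U}$)
$39444 - h{\left(-44,137 \right)} = 39444 - \frac{3 \left(29 - 137\right)}{2 \cdot 137} = 39444 - \frac{3}{2} \cdot \frac{1}{137} \left(29 - 137\right) = 39444 - \frac{3}{2} \cdot \frac{1}{137} \left(-108\right) = 39444 - - \frac{162}{137} = 39444 + \frac{162}{137} = \frac{5403990}{137}$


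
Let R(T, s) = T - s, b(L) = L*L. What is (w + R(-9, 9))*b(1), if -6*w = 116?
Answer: -112/3 ≈ -37.333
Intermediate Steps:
w = -58/3 (w = -⅙*116 = -58/3 ≈ -19.333)
b(L) = L²
(w + R(-9, 9))*b(1) = (-58/3 + (-9 - 1*9))*1² = (-58/3 + (-9 - 9))*1 = (-58/3 - 18)*1 = -112/3*1 = -112/3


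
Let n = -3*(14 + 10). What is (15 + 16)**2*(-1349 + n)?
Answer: -1365581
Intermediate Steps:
n = -72 (n = -3*24 = -72)
(15 + 16)**2*(-1349 + n) = (15 + 16)**2*(-1349 - 72) = 31**2*(-1421) = 961*(-1421) = -1365581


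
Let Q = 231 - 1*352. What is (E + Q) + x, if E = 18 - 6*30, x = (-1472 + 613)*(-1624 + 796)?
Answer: 710969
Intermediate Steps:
x = 711252 (x = -859*(-828) = 711252)
Q = -121 (Q = 231 - 352 = -121)
E = -162 (E = 18 - 180 = -162)
(E + Q) + x = (-162 - 121) + 711252 = -283 + 711252 = 710969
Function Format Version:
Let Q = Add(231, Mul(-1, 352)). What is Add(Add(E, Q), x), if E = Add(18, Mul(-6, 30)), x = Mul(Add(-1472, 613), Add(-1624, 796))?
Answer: 710969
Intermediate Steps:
x = 711252 (x = Mul(-859, -828) = 711252)
Q = -121 (Q = Add(231, -352) = -121)
E = -162 (E = Add(18, -180) = -162)
Add(Add(E, Q), x) = Add(Add(-162, -121), 711252) = Add(-283, 711252) = 710969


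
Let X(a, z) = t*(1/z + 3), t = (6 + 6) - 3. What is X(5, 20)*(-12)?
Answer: -1647/5 ≈ -329.40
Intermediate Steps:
t = 9 (t = 12 - 3 = 9)
X(a, z) = 27 + 9/z (X(a, z) = 9*(1/z + 3) = 9*(3 + 1/z) = 27 + 9/z)
X(5, 20)*(-12) = (27 + 9/20)*(-12) = (549/20)*(-12) = -1647/5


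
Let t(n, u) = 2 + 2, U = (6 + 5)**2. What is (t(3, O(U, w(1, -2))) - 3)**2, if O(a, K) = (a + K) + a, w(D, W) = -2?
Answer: 1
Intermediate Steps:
U = 121 (U = 11**2 = 121)
O(a, K) = K + 2*a (O(a, K) = (K + a) + a = K + 2*a)
t(n, u) = 4
(t(3, O(U, w(1, -2))) - 3)**2 = (4 - 3)**2 = 1**2 = 1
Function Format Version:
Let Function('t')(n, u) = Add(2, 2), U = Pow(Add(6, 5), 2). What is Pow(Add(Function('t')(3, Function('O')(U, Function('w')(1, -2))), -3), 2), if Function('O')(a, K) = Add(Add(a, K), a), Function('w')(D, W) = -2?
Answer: 1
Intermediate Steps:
U = 121 (U = Pow(11, 2) = 121)
Function('O')(a, K) = Add(K, Mul(2, a)) (Function('O')(a, K) = Add(Add(K, a), a) = Add(K, Mul(2, a)))
Function('t')(n, u) = 4
Pow(Add(Function('t')(3, Function('O')(U, Function('w')(1, -2))), -3), 2) = Pow(Add(4, -3), 2) = Pow(1, 2) = 1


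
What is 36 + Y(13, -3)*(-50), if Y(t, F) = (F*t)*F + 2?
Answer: -5914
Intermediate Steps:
Y(t, F) = 2 + t*F² (Y(t, F) = t*F² + 2 = 2 + t*F²)
36 + Y(13, -3)*(-50) = 36 + (2 + 13*(-3)²)*(-50) = 36 + (2 + 13*9)*(-50) = 36 + (2 + 117)*(-50) = 36 + 119*(-50) = 36 - 5950 = -5914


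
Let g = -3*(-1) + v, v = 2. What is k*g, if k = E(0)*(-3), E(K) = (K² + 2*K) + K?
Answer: 0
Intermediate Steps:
E(K) = K² + 3*K
k = 0 (k = (0*(3 + 0))*(-3) = (0*3)*(-3) = 0*(-3) = 0)
g = 5 (g = -3*(-1) + 2 = 3 + 2 = 5)
k*g = 0*5 = 0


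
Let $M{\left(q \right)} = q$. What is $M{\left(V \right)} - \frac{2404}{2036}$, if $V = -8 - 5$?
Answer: $- \frac{7218}{509} \approx -14.181$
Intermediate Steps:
$V = -13$
$M{\left(V \right)} - \frac{2404}{2036} = -13 - \frac{2404}{2036} = -13 - \frac{601}{509} = - \frac{7218}{509}$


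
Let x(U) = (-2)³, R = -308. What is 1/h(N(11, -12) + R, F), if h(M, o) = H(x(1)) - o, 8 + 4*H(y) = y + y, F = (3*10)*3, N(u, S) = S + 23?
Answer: -1/96 ≈ -0.010417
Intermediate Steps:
x(U) = -8
N(u, S) = 23 + S
F = 90 (F = 30*3 = 90)
H(y) = -2 + y/2 (H(y) = -2 + (y + y)/4 = -2 + (2*y)/4 = -2 + y/2)
h(M, o) = -6 - o (h(M, o) = (-2 + (½)*(-8)) - o = (-2 - 4) - o = -6 - o)
1/h(N(11, -12) + R, F) = 1/(-6 - 1*90) = 1/(-6 - 90) = 1/(-96) = -1/96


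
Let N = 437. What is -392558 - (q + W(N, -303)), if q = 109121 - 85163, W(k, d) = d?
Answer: -416213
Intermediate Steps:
q = 23958
-392558 - (q + W(N, -303)) = -392558 - (23958 - 303) = -392558 - 1*23655 = -392558 - 23655 = -416213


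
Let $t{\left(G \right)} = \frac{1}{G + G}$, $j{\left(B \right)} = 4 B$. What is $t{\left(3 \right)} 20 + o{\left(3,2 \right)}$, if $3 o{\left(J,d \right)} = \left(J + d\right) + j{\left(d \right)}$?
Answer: $\frac{23}{3} \approx 7.6667$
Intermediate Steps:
$t{\left(G \right)} = \frac{1}{2 G}$
$o{\left(J,d \right)} = \frac{J}{3} + \frac{5 d}{3}$ ($o{\left(J,d \right)} = \frac{\left(J + d\right) + 4 d}{3} = \frac{J + 5 d}{3} = \frac{J}{3} + \frac{5 d}{3}$)
$t{\left(3 \right)} 20 + o{\left(3,2 \right)} = \frac{1}{2 \cdot 3} \cdot 20 + \left(\frac{1}{3} \cdot 3 + \frac{5}{3} \cdot 2\right) = \frac{1}{2} \cdot \frac{1}{3} \cdot 20 + \left(1 + \frac{10}{3}\right) = \frac{1}{6} \cdot 20 + \frac{13}{3} = \frac{10}{3} + \frac{13}{3} = \frac{23}{3}$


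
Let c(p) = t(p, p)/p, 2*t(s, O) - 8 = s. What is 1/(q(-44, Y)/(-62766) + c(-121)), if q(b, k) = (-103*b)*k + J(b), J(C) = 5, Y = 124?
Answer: -345213/2929657 ≈ -0.11783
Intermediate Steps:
t(s, O) = 4 + s/2
q(b, k) = 5 - 103*b*k (q(b, k) = (-103*b)*k + 5 = -103*b*k + 5 = 5 - 103*b*k)
c(p) = (4 + p/2)/p
1/(q(-44, Y)/(-62766) + c(-121)) = 1/((5 - 103*(-44)*124)/(-62766) + (½)*(8 - 121)/(-121)) = 1/((5 + 561968)*(-1/62766) + (½)*(-1/121)*(-113)) = 1/(561973*(-1/62766) + 113/242) = 1/(-561973/62766 + 113/242) = 1/(-2929657/345213) = -345213/2929657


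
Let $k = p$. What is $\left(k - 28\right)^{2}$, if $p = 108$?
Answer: $6400$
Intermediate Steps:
$k = 108$
$\left(k - 28\right)^{2} = \left(108 - 28\right)^{2} = 80^{2} = 6400$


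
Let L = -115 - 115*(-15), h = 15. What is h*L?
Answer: 24150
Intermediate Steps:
L = 1610 (L = -115 + 1725 = 1610)
h*L = 15*1610 = 24150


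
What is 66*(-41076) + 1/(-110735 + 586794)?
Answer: -1290603565943/476059 ≈ -2.7110e+6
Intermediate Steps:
66*(-41076) + 1/(-110735 + 586794) = -2711016 + 1/476059 = -1290603565943/476059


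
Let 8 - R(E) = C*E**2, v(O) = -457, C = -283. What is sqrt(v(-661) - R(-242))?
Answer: I*sqrt(16574077) ≈ 4071.1*I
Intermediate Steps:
R(E) = 8 + 283*E**2 (R(E) = 8 - (-283)*E**2 = 8 + 283*E**2)
sqrt(v(-661) - R(-242)) = sqrt(-457 - (8 + 283*(-242)**2)) = sqrt(-457 - (8 + 283*58564)) = sqrt(-457 - (8 + 16573612)) = sqrt(-457 - 1*16573620) = sqrt(-457 - 16573620) = sqrt(-16574077) = I*sqrt(16574077)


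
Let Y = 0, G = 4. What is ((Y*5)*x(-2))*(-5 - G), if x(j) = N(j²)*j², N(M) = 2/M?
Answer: 0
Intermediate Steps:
x(j) = 2 (x(j) = (2/(j²))*j² = (2/j²)*j² = 2)
((Y*5)*x(-2))*(-5 - G) = ((0*5)*2)*(-5 - 1*4) = (0*2)*(-5 - 4) = 0*(-9) = 0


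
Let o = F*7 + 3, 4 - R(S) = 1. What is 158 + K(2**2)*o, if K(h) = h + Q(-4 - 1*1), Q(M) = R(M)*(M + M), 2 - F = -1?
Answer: -466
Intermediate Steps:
F = 3 (F = 2 - 1*(-1) = 2 + 1 = 3)
R(S) = 3 (R(S) = 4 - 1*1 = 4 - 1 = 3)
Q(M) = 6*M (Q(M) = 3*(M + M) = 3*(2*M) = 6*M)
K(h) = -30 + h (K(h) = h + 6*(-4 - 1*1) = h + 6*(-4 - 1) = h + 6*(-5) = h - 30 = -30 + h)
o = 24 (o = 3*7 + 3 = 21 + 3 = 24)
158 + K(2**2)*o = 158 + (-30 + 2**2)*24 = 158 + (-30 + 4)*24 = 158 - 26*24 = 158 - 624 = -466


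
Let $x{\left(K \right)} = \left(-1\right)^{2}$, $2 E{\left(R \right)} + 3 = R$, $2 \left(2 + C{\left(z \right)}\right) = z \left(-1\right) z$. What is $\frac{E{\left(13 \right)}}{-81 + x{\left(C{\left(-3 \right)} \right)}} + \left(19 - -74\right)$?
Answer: $\frac{1487}{16} \approx 92.938$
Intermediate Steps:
$C{\left(z \right)} = -2 - \frac{z^{2}}{2}$ ($C{\left(z \right)} = -2 + \frac{z \left(-1\right) z}{2} = -2 + \frac{- z z}{2} = -2 + \frac{\left(-1\right) z^{2}}{2} = -2 - \frac{z^{2}}{2}$)
$E{\left(R \right)} = - \frac{3}{2} + \frac{R}{2}$
$x{\left(K \right)} = 1$
$\frac{E{\left(13 \right)}}{-81 + x{\left(C{\left(-3 \right)} \right)}} + \left(19 - -74\right) = \frac{- \frac{3}{2} + \frac{1}{2} \cdot 13}{-81 + 1} + \left(19 - -74\right) = \frac{- \frac{3}{2} + \frac{13}{2}}{-80} + \left(19 + 74\right) = \left(- \frac{1}{80}\right) 5 + 93 = - \frac{1}{16} + 93 = \frac{1487}{16}$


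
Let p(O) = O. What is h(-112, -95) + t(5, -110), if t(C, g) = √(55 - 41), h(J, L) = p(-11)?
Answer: -11 + √14 ≈ -7.2583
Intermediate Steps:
h(J, L) = -11
t(C, g) = √14
h(-112, -95) + t(5, -110) = -11 + √14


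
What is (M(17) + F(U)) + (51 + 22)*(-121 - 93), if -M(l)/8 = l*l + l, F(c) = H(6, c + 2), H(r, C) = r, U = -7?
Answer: -18064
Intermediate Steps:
F(c) = 6
M(l) = -8*l - 8*l² (M(l) = -8*(l*l + l) = -8*(l² + l) = -8*(l + l²) = -8*l - 8*l²)
(M(17) + F(U)) + (51 + 22)*(-121 - 93) = (-8*17*(1 + 17) + 6) + (51 + 22)*(-121 - 93) = (-8*17*18 + 6) + 73*(-214) = (-2448 + 6) - 15622 = -2442 - 15622 = -18064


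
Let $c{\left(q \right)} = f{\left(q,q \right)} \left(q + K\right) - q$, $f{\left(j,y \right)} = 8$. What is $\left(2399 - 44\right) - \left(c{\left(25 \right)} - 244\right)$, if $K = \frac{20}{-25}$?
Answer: $\frac{12152}{5} \approx 2430.4$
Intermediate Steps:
$K = - \frac{4}{5}$ ($K = 20 \left(- \frac{1}{25}\right) = - \frac{4}{5} \approx -0.8$)
$c{\left(q \right)} = - \frac{32}{5} + 7 q$ ($c{\left(q \right)} = 8 \left(q - \frac{4}{5}\right) - q = 8 \left(- \frac{4}{5} + q\right) - q = \left(- \frac{32}{5} + 8 q\right) - q = - \frac{32}{5} + 7 q$)
$\left(2399 - 44\right) - \left(c{\left(25 \right)} - 244\right) = \left(2399 - 44\right) - \left(\left(- \frac{32}{5} + 7 \cdot 25\right) - 244\right) = \left(2399 - 44\right) - \left(\left(- \frac{32}{5} + 175\right) - 244\right) = 2355 - \left(\frac{843}{5} - 244\right) = 2355 - - \frac{377}{5} = 2355 + \frac{377}{5} = \frac{12152}{5}$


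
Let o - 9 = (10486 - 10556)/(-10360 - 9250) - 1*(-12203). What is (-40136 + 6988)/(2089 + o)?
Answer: -16250807/7011067 ≈ -2.3179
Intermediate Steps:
o = 23947739/1961 (o = 9 + ((10486 - 10556)/(-10360 - 9250) - 1*(-12203)) = 9 + (-70/(-19610) + 12203) = 9 + (-70*(-1/19610) + 12203) = 9 + (7/1961 + 12203) = 9 + 23930090/1961 = 23947739/1961 ≈ 12212.)
(-40136 + 6988)/(2089 + o) = (-40136 + 6988)/(2089 + 23947739/1961) = -33148/28044268/1961 = -33148*1961/28044268 = -16250807/7011067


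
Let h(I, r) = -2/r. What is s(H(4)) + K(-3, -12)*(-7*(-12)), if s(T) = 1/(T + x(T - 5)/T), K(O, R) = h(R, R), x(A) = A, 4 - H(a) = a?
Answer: 14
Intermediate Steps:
H(a) = 4 - a
K(O, R) = -2/R
s(T) = 1/(T + (-5 + T)/T) (s(T) = 1/(T + (T - 5)/T) = 1/(T + (-5 + T)/T))
s(H(4)) + K(-3, -12)*(-7*(-12)) = (4 - 1*4)/(-5 + (4 - 1*4) + (4 - 1*4)²) + (-2/(-12))*(-7*(-12)) = (4 - 4)/(-5 + (4 - 4) + (4 - 4)²) - 2*(-1/12)*84 = 0/(-5 + 0 + 0²) + (⅙)*84 = 0/(-5 + 0 + 0) + 14 = 0/(-5) + 14 = 0*(-⅕) + 14 = 0 + 14 = 14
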